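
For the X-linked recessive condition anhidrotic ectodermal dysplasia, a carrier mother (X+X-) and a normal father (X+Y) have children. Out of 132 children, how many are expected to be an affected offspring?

Cross: X+X- × X+Y
Offspring: 1 X+X+, 1 X+Y, 1 X+X-, 1 X-Y
Probability of an affected offspring: 1/4
Expected count = 1/4 × 132 = 33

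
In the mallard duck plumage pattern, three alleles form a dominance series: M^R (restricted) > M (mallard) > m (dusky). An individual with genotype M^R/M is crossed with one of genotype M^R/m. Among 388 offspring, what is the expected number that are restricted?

Cross: M^R/M × M^R/m
Allele dominance: M^R > M > m
Offspring genotypes: 1 M^R/M^R, 1 M^R/m, 1 M^R/M, 1 M/m
Phenotype counts: 3 restricted, 1 mallard
restricted: 3 out of 4 → fraction 3/4
Expected count = 3/4 × 388 = 291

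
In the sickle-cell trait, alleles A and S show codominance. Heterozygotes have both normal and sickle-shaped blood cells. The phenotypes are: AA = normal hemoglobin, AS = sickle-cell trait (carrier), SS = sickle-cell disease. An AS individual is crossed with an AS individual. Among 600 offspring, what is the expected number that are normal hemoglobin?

Punnett square for AS × AS:
Offspring genotypes: 1 AA, 2 AS, 1 SS
Phenotype counts: 1 normal hemoglobin, 2 sickle-cell trait (carrier), 1 sickle-cell disease
normal hemoglobin: 1 out of 4 → fraction 1/4
Expected count = 1/4 × 600 = 150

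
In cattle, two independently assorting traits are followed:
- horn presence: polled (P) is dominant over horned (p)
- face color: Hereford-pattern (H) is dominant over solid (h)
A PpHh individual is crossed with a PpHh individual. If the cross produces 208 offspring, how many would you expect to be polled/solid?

Dihybrid cross PpHh × PpHh — consider each gene separately:
horn presence: Pp × Pp → 1 PP, 2 Pp, 1 pp → 3 P_ : 1 pp (out of 4)
face color: Hh × Hh → 1 HH, 2 Hh, 1 hh → 3 H_ : 1 hh (out of 4)
Combine (counts out of 4 × 4 = 16): polled/Hereford-pattern (P_H_) = 3×3 = 9; polled/solid (P_hh) = 3×1 = 3; horned/Hereford-pattern (ppH_) = 1×3 = 3; horned/solid (pphh) = 1×1 = 1
Phenotype counts (out of 16): 9 polled/Hereford-pattern, 3 polled/solid, 3 horned/Hereford-pattern, 1 horned/solid
polled/solid: 3 out of 16 → fraction 3/16
Expected count = 3/16 × 208 = 39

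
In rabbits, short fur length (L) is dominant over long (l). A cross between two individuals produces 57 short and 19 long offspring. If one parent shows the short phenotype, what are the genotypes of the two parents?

Observed offspring: 57 short, 19 long
The observed ratio simplifies to 3:1. Long (ll) offspring appear, so each parent must contribute one l allele. The parent stated to show short carries L, so it is Ll. The other parent is then either Ll or ll: Ll × ll would give a 1:1 split, whereas Ll × Ll gives 3:1 — matching the data. So both parents are heterozygous (Ll × Ll).
Parent genotypes: Ll × Ll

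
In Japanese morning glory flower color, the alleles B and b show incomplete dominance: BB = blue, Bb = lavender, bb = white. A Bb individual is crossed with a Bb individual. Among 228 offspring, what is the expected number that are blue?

Punnett square for Bb × Bb:
Offspring genotypes: 1 BB, 2 Bb, 1 bb
Phenotype counts: 1 blue, 2 lavender, 1 white
blue: 1 out of 4 → fraction 1/4
Expected count = 1/4 × 228 = 57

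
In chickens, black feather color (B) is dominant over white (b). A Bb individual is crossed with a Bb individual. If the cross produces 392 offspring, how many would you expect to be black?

Punnett square for Bb × Bb:
Offspring genotypes: 1 BB, 2 Bb, 1 bb
black: 3, white: 1
black: 3 out of 4 → fraction 3/4
Expected count = 3/4 × 392 = 294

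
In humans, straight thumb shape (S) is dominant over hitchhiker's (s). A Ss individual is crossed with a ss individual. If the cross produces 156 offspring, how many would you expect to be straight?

Punnett square for Ss × ss:
Offspring genotypes: 2 Ss, 2 ss
straight: 2, hitchhiker's: 2
straight: 2 out of 4 → fraction 1/2
Expected count = 1/2 × 156 = 78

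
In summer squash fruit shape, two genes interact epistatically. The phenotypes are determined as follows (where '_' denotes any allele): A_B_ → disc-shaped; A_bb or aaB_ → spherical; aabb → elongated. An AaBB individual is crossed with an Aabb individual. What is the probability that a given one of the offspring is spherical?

Cross: AaBB × Aabb — consider each gene separately:
A gene: Aa × Aa → 1 AA, 2 Aa, 1 aa → 3 A_ : 1 aa (out of 4)
B gene: BB × bb → 4 Bb → 4 B_ (out of 4)
Genotype classes (out of 4 × 4 = 16): A_B_ = 3×4 = 12; aaB_ = 1×4 = 4
Apply the phenotype rules: A_B_ (12) → disc-shaped; aaB_ (4) → spherical
Phenotype counts (out of 16): 12 disc-shaped, 4 spherical
spherical: 4 out of 16
Probability: 4/16 = 1/4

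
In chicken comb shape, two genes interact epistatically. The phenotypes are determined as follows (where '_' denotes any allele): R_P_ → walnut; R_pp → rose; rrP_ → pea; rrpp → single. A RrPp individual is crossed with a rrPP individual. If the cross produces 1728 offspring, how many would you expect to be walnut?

Cross: RrPp × rrPP — consider each gene separately:
R gene: Rr × rr → 2 Rr, 2 rr → 2 R_ : 2 rr (out of 4)
P gene: Pp × PP → 2 PP, 2 Pp → 4 P_ (out of 4)
Genotype classes (out of 4 × 4 = 16): R_P_ = 2×4 = 8; rrP_ = 2×4 = 8
Apply the phenotype rules: R_P_ (8) → walnut; rrP_ (8) → pea
Phenotype counts (out of 16): 8 walnut, 8 pea
walnut: 8 out of 16 → fraction 1/2
Expected count = 1/2 × 1728 = 864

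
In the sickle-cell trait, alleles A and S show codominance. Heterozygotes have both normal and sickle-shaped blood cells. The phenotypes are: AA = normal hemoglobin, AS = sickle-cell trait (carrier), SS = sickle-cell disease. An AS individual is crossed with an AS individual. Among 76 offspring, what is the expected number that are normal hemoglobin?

Punnett square for AS × AS:
Offspring genotypes: 1 AA, 2 AS, 1 SS
Phenotype counts: 1 normal hemoglobin, 2 sickle-cell trait (carrier), 1 sickle-cell disease
normal hemoglobin: 1 out of 4 → fraction 1/4
Expected count = 1/4 × 76 = 19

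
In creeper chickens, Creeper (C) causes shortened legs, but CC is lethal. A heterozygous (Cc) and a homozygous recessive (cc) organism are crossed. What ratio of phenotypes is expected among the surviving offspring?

Cross: Cc × cc
Punnett square offspring (before lethality): 2 Cc, 2 cc
No CC offspring are produced in this cross.
Ratio: 1 creeper : 1 normal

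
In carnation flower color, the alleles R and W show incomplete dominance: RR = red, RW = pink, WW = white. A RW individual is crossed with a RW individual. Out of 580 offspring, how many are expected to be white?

Punnett square for RW × RW:
Offspring genotypes: 1 RR, 2 RW, 1 WW
Phenotype counts: 1 red, 2 pink, 1 white
white: 1 out of 4 → fraction 1/4
Expected count = 1/4 × 580 = 145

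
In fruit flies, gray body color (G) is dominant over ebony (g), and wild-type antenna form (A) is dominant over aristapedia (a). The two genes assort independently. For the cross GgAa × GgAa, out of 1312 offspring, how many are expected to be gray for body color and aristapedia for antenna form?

Dihybrid cross GgAa × GgAa — consider each gene separately:
body color: Gg × Gg → 1 GG, 2 Gg, 1 gg → 3 G_ : 1 gg (out of 4)
antenna form: Aa × Aa → 1 AA, 2 Aa, 1 aa → 3 A_ : 1 aa (out of 4)
Looking for: gray (G_) and aristapedia (aa)
P(gray) = 3/4, P(aristapedia) = 1/4
P(both) = 3/4 × 1/4 = 3/16
Expected count = 3/16 × 1312 = 246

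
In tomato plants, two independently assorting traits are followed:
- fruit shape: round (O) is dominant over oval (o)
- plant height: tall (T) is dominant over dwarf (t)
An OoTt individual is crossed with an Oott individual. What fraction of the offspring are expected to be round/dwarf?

Dihybrid cross OoTt × Oott — consider each gene separately:
fruit shape: Oo × Oo → 1 OO, 2 Oo, 1 oo → 3 O_ : 1 oo (out of 4)
plant height: Tt × tt → 2 Tt, 2 tt → 2 T_ : 2 tt (out of 4)
Combine (counts out of 4 × 4 = 16): round/tall (O_T_) = 3×2 = 6; round/dwarf (O_tt) = 3×2 = 6; oval/tall (ooT_) = 1×2 = 2; oval/dwarf (oott) = 1×2 = 2
Phenotype counts (out of 16): 6 round/tall, 6 round/dwarf, 2 oval/tall, 2 oval/dwarf
round/dwarf: 6 out of 16
Probability: 6/16 = 3/8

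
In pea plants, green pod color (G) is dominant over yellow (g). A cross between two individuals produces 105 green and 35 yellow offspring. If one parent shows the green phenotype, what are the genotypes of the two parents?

Observed offspring: 105 green, 35 yellow
The observed ratio simplifies to 3:1. Yellow (gg) offspring appear, so each parent must contribute one g allele. The parent stated to show green carries G, so it is Gg. The other parent is then either Gg or gg: Gg × gg would give a 1:1 split, whereas Gg × Gg gives 3:1 — matching the data. So both parents are heterozygous (Gg × Gg).
Parent genotypes: Gg × Gg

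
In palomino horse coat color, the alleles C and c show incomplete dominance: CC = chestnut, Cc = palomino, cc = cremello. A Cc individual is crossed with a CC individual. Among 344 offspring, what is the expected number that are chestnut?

Punnett square for Cc × CC:
Offspring genotypes: 2 CC, 2 Cc
Phenotype counts: 2 chestnut, 2 palomino
chestnut: 2 out of 4 → fraction 1/2
Expected count = 1/2 × 344 = 172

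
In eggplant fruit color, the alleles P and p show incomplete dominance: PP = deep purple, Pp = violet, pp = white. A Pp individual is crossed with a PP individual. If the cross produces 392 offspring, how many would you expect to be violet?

Punnett square for Pp × PP:
Offspring genotypes: 2 PP, 2 Pp
Phenotype counts: 2 deep purple, 2 violet
violet: 2 out of 4 → fraction 1/2
Expected count = 1/2 × 392 = 196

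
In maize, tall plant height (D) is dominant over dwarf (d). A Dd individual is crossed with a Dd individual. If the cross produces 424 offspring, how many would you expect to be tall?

Punnett square for Dd × Dd:
Offspring genotypes: 1 DD, 2 Dd, 1 dd
tall: 3, dwarf: 1
tall: 3 out of 4 → fraction 3/4
Expected count = 3/4 × 424 = 318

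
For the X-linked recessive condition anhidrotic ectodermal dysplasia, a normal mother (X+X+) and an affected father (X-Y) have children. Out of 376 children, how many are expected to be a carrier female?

Cross: X+X+ × X-Y
Offspring: 2 X+X-, 2 X+Y
Probability of a carrier female: 2/4 = 1/2
Expected count = 1/2 × 376 = 188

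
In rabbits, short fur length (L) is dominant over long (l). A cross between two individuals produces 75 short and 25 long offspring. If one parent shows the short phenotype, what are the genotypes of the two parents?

Observed offspring: 75 short, 25 long
The observed ratio simplifies to 3:1. Long (ll) offspring appear, so each parent must contribute one l allele. The parent stated to show short carries L, so it is Ll. The other parent is then either Ll or ll: Ll × ll would give a 1:1 split, whereas Ll × Ll gives 3:1 — matching the data. So both parents are heterozygous (Ll × Ll).
Parent genotypes: Ll × Ll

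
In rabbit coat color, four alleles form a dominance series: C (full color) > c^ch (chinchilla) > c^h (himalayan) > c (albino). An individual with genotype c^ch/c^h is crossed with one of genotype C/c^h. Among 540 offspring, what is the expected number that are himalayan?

Cross: c^ch/c^h × C/c^h
Allele dominance: C > c^ch > c^h > c
Offspring genotypes: 1 C/c^ch, 1 c^ch/c^h, 1 C/c^h, 1 c^h/c^h
Phenotype counts: 2 full color, 1 chinchilla, 1 himalayan
himalayan: 1 out of 4 → fraction 1/4
Expected count = 1/4 × 540 = 135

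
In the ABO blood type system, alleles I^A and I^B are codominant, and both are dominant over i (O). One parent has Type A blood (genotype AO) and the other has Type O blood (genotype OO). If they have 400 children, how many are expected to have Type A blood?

Cross: AO × OO
Possible offspring genotypes: 2 AO, 2 OO
Blood type counts: 2 Type A, 2 Type O
Probability of Type A: 2/4 = 1/2
Expected count = 1/2 × 400 = 200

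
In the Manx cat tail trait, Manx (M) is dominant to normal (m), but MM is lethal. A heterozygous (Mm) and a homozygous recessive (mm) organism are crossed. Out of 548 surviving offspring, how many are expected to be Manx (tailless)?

Cross: Mm × mm
Punnett square offspring (before lethality): 2 Mm, 2 mm
No MM offspring are produced in this cross.
Manx (tailless): 2 out of 4 → fraction 1/2
Expected count = 1/2 × 548 = 274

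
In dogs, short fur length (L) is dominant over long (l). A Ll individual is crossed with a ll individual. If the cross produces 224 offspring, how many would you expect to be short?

Punnett square for Ll × ll:
Offspring genotypes: 2 Ll, 2 ll
short: 2, long: 2
short: 2 out of 4 → fraction 1/2
Expected count = 1/2 × 224 = 112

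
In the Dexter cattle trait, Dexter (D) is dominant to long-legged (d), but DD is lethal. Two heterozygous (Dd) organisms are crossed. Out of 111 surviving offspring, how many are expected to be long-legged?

Cross: Dd × Dd
Punnett square offspring (before lethality): 1 DD, 2 Dd, 1 dd
The DD genotype is lethal (embryos die); surviving offspring: 2 Dd, 1 dd
long-legged: 1 out of 3 → fraction 1/3
Expected count = 1/3 × 111 = 37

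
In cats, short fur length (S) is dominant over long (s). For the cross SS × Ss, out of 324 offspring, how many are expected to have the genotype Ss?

Punnett square for SS × Ss:
Offspring genotypes: 2 SS, 2 Ss
Total offspring: 4
Count with target: 2
Probability: 2/4 = 1/2
Expected count = 1/2 × 324 = 162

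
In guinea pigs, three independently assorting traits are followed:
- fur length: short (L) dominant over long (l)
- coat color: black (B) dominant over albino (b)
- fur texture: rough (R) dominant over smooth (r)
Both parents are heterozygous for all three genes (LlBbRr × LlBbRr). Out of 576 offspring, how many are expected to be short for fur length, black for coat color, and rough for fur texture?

Trihybrid cross: LlBbRr × LlBbRr
Each trait segregates independently with a 3:1 phenotypic ratio, so each gene contributes 3/4 (dominant) or 1/4 (recessive).
Target: short (fur length), black (coat color), rough (fur texture)
Probability = product of independent per-trait probabilities
= 3/4 × 3/4 × 3/4 = 27/64
Expected count = 27/64 × 576 = 243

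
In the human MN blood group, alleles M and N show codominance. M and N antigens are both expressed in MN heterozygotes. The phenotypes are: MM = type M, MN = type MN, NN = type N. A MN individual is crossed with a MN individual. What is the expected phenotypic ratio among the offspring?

Punnett square for MN × MN:
Offspring genotypes: 1 MM, 2 MN, 1 NN
Phenotype counts: 1 type M, 2 type MN, 1 type N
Ratio: 1 type M : 2 type MN : 1 type N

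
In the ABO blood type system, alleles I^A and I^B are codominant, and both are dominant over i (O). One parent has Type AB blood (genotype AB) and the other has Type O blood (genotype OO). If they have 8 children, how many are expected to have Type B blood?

Cross: AB × OO
Possible offspring genotypes: 2 AO, 2 BO
Blood type counts: 2 Type A, 2 Type B
Probability of Type B: 2/4 = 1/2
Expected count = 1/2 × 8 = 4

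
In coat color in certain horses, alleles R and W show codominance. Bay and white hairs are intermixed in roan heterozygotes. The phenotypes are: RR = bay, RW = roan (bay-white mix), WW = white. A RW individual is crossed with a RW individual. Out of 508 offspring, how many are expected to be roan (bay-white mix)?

Punnett square for RW × RW:
Offspring genotypes: 1 RR, 2 RW, 1 WW
Phenotype counts: 1 bay, 2 roan (bay-white mix), 1 white
roan (bay-white mix): 2 out of 4 → fraction 1/2
Expected count = 1/2 × 508 = 254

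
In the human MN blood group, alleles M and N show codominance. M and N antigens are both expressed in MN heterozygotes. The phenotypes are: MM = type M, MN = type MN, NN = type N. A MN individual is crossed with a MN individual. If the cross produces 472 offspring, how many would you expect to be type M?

Punnett square for MN × MN:
Offspring genotypes: 1 MM, 2 MN, 1 NN
Phenotype counts: 1 type M, 2 type MN, 1 type N
type M: 1 out of 4 → fraction 1/4
Expected count = 1/4 × 472 = 118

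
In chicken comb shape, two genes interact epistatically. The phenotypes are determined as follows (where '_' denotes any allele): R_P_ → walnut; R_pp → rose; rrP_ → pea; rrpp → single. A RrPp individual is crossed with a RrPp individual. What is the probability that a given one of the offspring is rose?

Cross: RrPp × RrPp — consider each gene separately:
R gene: Rr × Rr → 1 RR, 2 Rr, 1 rr → 3 R_ : 1 rr (out of 4)
P gene: Pp × Pp → 1 PP, 2 Pp, 1 pp → 3 P_ : 1 pp (out of 4)
Genotype classes (out of 4 × 4 = 16): R_P_ = 3×3 = 9; R_pp = 3×1 = 3; rrP_ = 1×3 = 3; rrpp = 1×1 = 1
Apply the phenotype rules: R_P_ (9) → walnut; R_pp (3) → rose; rrP_ (3) → pea; rrpp (1) → single
Phenotype counts (out of 16): 9 walnut, 3 rose, 3 pea, 1 single
rose: 3 out of 16
Probability: 3/16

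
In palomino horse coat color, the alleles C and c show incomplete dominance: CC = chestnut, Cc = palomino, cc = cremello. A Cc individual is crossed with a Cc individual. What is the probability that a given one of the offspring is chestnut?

Punnett square for Cc × Cc:
Offspring genotypes: 1 CC, 2 Cc, 1 cc
Phenotype counts: 1 chestnut, 2 palomino, 1 cremello
chestnut: 1 out of 4
Probability: 1/4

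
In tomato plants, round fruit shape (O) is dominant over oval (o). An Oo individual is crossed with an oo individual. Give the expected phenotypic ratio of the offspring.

Punnett square for Oo × oo:
Offspring genotypes: 2 Oo, 2 oo
round: 2, oval: 2
Ratio: 1:1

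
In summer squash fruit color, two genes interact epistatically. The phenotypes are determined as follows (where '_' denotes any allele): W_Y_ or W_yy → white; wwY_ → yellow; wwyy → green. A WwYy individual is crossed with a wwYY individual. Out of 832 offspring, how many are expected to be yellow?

Cross: WwYy × wwYY — consider each gene separately:
W gene: Ww × ww → 2 Ww, 2 ww → 2 W_ : 2 ww (out of 4)
Y gene: Yy × YY → 2 YY, 2 Yy → 4 Y_ (out of 4)
Genotype classes (out of 4 × 4 = 16): W_Y_ = 2×4 = 8; wwY_ = 2×4 = 8
Apply the phenotype rules: W_Y_ (8) → white; wwY_ (8) → yellow
Phenotype counts (out of 16): 8 white, 8 yellow
yellow: 8 out of 16 → fraction 1/2
Expected count = 1/2 × 832 = 416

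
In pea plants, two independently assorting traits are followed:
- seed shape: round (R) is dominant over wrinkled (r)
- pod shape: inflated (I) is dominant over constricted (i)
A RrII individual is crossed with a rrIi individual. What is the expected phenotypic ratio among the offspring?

Dihybrid cross RrII × rrIi — consider each gene separately:
seed shape: Rr × rr → 2 Rr, 2 rr → 2 R_ : 2 rr (out of 4)
pod shape: II × Ii → 2 II, 2 Ii → 4 I_ (out of 4)
Combine (counts out of 4 × 4 = 16): round/inflated (R_I_) = 2×4 = 8; wrinkled/inflated (rrI_) = 2×4 = 8
Phenotype counts (out of 16): 8 round/inflated, 8 wrinkled/inflated
Ratio: 1 round/inflated : 1 wrinkled/inflated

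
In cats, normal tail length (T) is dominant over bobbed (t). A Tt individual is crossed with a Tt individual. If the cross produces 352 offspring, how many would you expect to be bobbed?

Punnett square for Tt × Tt:
Offspring genotypes: 1 TT, 2 Tt, 1 tt
normal: 3, bobbed: 1
bobbed: 1 out of 4 → fraction 1/4
Expected count = 1/4 × 352 = 88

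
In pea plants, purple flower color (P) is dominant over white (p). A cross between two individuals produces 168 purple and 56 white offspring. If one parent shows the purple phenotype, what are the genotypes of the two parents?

Observed offspring: 168 purple, 56 white
The observed ratio simplifies to 3:1. White (pp) offspring appear, so each parent must contribute one p allele. The parent stated to show purple carries P, so it is Pp. The other parent is then either Pp or pp: Pp × pp would give a 1:1 split, whereas Pp × Pp gives 3:1 — matching the data. So both parents are heterozygous (Pp × Pp).
Parent genotypes: Pp × Pp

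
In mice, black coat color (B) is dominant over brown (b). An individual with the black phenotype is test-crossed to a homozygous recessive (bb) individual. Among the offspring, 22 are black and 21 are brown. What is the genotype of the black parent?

Test cross: ? × bb
Offspring: 22 black, 21 brown — approximately 1:1.
A 1:1 ratio in a test cross indicates the unknown parent is heterozygous (Bb).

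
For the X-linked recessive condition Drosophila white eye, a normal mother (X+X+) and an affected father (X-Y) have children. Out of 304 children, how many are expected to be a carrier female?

Cross: X+X+ × X-Y
Offspring: 2 X+X-, 2 X+Y
Probability of a carrier female: 2/4 = 1/2
Expected count = 1/2 × 304 = 152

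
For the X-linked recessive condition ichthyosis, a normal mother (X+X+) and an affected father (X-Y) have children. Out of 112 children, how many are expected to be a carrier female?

Cross: X+X+ × X-Y
Offspring: 2 X+X-, 2 X+Y
Probability of a carrier female: 2/4 = 1/2
Expected count = 1/2 × 112 = 56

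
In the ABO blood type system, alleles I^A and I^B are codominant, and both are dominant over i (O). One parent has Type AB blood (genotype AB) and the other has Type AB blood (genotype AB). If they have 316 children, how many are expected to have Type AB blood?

Cross: AB × AB
Possible offspring genotypes: 1 AA, 2 AB, 1 BB
Blood type counts: 1 Type A, 2 Type AB, 1 Type B
Probability of Type AB: 2/4 = 1/2
Expected count = 1/2 × 316 = 158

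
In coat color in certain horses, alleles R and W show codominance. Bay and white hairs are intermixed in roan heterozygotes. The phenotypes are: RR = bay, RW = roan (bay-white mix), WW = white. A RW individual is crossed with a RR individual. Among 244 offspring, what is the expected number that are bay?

Punnett square for RW × RR:
Offspring genotypes: 2 RR, 2 RW
Phenotype counts: 2 bay, 2 roan (bay-white mix)
bay: 2 out of 4 → fraction 1/2
Expected count = 1/2 × 244 = 122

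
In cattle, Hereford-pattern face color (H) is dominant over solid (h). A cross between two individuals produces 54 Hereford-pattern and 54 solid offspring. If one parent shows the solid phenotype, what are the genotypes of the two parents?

Observed offspring: 54 Hereford-pattern, 54 solid
The observed ratio simplifies to 1:1. One parent shows solid, so its genotype must be hh. A 1:1 offspring split requires the other parent to be heterozygous (Hh).
Parent genotypes: hh × Hh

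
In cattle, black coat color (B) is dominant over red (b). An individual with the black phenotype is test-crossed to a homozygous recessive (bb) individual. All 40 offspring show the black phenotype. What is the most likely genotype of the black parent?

Test cross: ? × bb
All offspring are black.
If the unknown parent were heterozygous (Bb), about half of 40 offspring would be red; none are. The unknown parent is most likely homozygous dominant (BB).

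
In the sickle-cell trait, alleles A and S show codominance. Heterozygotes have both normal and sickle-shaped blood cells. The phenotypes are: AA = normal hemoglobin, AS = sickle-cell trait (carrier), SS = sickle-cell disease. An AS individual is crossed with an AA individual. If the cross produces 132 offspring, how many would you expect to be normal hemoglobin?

Punnett square for AS × AA:
Offspring genotypes: 2 AA, 2 AS
Phenotype counts: 2 normal hemoglobin, 2 sickle-cell trait (carrier)
normal hemoglobin: 2 out of 4 → fraction 1/2
Expected count = 1/2 × 132 = 66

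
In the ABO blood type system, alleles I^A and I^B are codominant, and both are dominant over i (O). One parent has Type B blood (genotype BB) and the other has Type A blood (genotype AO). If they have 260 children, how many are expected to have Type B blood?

Cross: BB × AO
Possible offspring genotypes: 2 AB, 2 BO
Blood type counts: 2 Type AB, 2 Type B
Probability of Type B: 2/4 = 1/2
Expected count = 1/2 × 260 = 130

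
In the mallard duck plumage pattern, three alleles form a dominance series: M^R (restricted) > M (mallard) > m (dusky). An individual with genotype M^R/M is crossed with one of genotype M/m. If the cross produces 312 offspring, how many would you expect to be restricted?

Cross: M^R/M × M/m
Allele dominance: M^R > M > m
Offspring genotypes: 1 M^R/M, 1 M^R/m, 1 M/M, 1 M/m
Phenotype counts: 2 restricted, 2 mallard
restricted: 2 out of 4 → fraction 1/2
Expected count = 1/2 × 312 = 156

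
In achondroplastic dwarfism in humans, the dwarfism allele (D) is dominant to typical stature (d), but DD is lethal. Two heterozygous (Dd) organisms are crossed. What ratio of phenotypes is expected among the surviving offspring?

Cross: Dd × Dd
Punnett square offspring (before lethality): 1 DD, 2 Dd, 1 dd
The DD genotype is lethal (embryos die); surviving offspring: 2 Dd, 1 dd
Ratio: 2 achondroplastic dwarf : 1 typical stature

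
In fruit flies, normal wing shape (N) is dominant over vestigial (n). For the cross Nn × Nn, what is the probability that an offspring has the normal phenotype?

Punnett square for Nn × Nn:
Offspring genotypes: 1 NN, 2 Nn, 1 nn
Total offspring: 4
Count with target: 3
Probability: 3/4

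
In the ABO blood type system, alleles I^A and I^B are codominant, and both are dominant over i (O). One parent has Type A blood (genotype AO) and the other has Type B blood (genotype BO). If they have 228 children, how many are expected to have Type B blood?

Cross: AO × BO
Possible offspring genotypes: 1 AB, 1 AO, 1 BO, 1 OO
Blood type counts: 1 Type AB, 1 Type A, 1 Type B, 1 Type O
Probability of Type B: 1/4
Expected count = 1/4 × 228 = 57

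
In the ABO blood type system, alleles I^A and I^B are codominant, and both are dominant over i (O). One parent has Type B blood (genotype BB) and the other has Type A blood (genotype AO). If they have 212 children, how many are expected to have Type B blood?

Cross: BB × AO
Possible offspring genotypes: 2 AB, 2 BO
Blood type counts: 2 Type AB, 2 Type B
Probability of Type B: 2/4 = 1/2
Expected count = 1/2 × 212 = 106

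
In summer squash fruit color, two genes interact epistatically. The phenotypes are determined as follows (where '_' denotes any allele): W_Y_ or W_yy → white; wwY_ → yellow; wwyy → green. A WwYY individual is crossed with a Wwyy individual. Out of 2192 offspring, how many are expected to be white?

Cross: WwYY × Wwyy — consider each gene separately:
W gene: Ww × Ww → 1 WW, 2 Ww, 1 ww → 3 W_ : 1 ww (out of 4)
Y gene: YY × yy → 4 Yy → 4 Y_ (out of 4)
Genotype classes (out of 4 × 4 = 16): W_Y_ = 3×4 = 12; wwY_ = 1×4 = 4
Apply the phenotype rules: W_Y_ (12) → white; wwY_ (4) → yellow
Phenotype counts (out of 16): 12 white, 4 yellow
white: 12 out of 16 → fraction 3/4
Expected count = 3/4 × 2192 = 1644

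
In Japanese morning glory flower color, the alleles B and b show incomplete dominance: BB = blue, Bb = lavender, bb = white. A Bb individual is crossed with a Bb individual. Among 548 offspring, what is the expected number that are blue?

Punnett square for Bb × Bb:
Offspring genotypes: 1 BB, 2 Bb, 1 bb
Phenotype counts: 1 blue, 2 lavender, 1 white
blue: 1 out of 4 → fraction 1/4
Expected count = 1/4 × 548 = 137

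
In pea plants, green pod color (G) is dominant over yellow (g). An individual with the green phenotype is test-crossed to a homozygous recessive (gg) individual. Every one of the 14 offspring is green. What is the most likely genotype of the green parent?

Test cross: ? × gg
All offspring are green.
If the unknown parent were heterozygous (Gg), about half of 14 offspring would be yellow; none are. The unknown parent is most likely homozygous dominant (GG).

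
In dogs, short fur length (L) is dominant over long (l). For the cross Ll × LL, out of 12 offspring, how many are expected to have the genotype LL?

Punnett square for Ll × LL:
Offspring genotypes: 2 LL, 2 Ll
Total offspring: 4
Count with target: 2
Probability: 2/4 = 1/2
Expected count = 1/2 × 12 = 6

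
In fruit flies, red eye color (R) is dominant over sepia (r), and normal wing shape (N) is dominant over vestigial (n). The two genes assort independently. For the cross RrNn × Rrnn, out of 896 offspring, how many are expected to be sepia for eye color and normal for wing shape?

Dihybrid cross RrNn × Rrnn — consider each gene separately:
eye color: Rr × Rr → 1 RR, 2 Rr, 1 rr → 3 R_ : 1 rr (out of 4)
wing shape: Nn × nn → 2 Nn, 2 nn → 2 N_ : 2 nn (out of 4)
Looking for: sepia (rr) and normal (N_)
P(sepia) = 1/4, P(normal) = 2/4
P(both) = 1/4 × 2/4 = 2/16 = 1/8
Expected count = 1/8 × 896 = 112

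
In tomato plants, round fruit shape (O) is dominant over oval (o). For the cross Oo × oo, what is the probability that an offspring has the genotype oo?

Punnett square for Oo × oo:
Offspring genotypes: 2 Oo, 2 oo
Total offspring: 4
Count with target: 2
Probability: 2/4 = 1/2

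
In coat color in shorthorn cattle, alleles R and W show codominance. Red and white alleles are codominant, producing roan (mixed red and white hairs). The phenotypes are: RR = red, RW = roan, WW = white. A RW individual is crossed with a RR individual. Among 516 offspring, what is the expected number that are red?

Punnett square for RW × RR:
Offspring genotypes: 2 RR, 2 RW
Phenotype counts: 2 red, 2 roan
red: 2 out of 4 → fraction 1/2
Expected count = 1/2 × 516 = 258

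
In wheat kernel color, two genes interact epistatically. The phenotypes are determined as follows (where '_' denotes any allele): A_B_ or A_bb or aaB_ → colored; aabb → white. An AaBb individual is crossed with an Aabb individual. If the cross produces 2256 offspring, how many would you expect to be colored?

Cross: AaBb × Aabb — consider each gene separately:
A gene: Aa × Aa → 1 AA, 2 Aa, 1 aa → 3 A_ : 1 aa (out of 4)
B gene: Bb × bb → 2 Bb, 2 bb → 2 B_ : 2 bb (out of 4)
Genotype classes (out of 4 × 4 = 16): A_B_ = 3×2 = 6; A_bb = 3×2 = 6; aaB_ = 1×2 = 2; aabb = 1×2 = 2
Apply the phenotype rules: A_B_ (6) + A_bb (6) + aaB_ (2) → colored; aabb (2) → white
Phenotype counts (out of 16): 14 colored, 2 white
colored: 14 out of 16 → fraction 7/8
Expected count = 7/8 × 2256 = 1974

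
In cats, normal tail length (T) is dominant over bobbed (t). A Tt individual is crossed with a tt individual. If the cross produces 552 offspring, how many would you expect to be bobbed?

Punnett square for Tt × tt:
Offspring genotypes: 2 Tt, 2 tt
normal: 2, bobbed: 2
bobbed: 2 out of 4 → fraction 1/2
Expected count = 1/2 × 552 = 276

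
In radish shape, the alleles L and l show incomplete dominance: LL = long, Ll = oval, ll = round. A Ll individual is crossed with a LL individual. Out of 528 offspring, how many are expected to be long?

Punnett square for Ll × LL:
Offspring genotypes: 2 LL, 2 Ll
Phenotype counts: 2 long, 2 oval
long: 2 out of 4 → fraction 1/2
Expected count = 1/2 × 528 = 264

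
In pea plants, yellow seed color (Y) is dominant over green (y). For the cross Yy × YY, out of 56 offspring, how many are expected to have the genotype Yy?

Punnett square for Yy × YY:
Offspring genotypes: 2 YY, 2 Yy
Total offspring: 4
Count with target: 2
Probability: 2/4 = 1/2
Expected count = 1/2 × 56 = 28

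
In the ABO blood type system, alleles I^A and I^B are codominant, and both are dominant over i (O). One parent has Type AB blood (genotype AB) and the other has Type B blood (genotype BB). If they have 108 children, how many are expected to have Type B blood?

Cross: AB × BB
Possible offspring genotypes: 2 AB, 2 BB
Blood type counts: 2 Type AB, 2 Type B
Probability of Type B: 2/4 = 1/2
Expected count = 1/2 × 108 = 54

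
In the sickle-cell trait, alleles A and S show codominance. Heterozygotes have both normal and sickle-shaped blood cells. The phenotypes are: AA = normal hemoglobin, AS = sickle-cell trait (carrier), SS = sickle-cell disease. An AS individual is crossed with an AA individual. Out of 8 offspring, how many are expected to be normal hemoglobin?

Punnett square for AS × AA:
Offspring genotypes: 2 AA, 2 AS
Phenotype counts: 2 normal hemoglobin, 2 sickle-cell trait (carrier)
normal hemoglobin: 2 out of 4 → fraction 1/2
Expected count = 1/2 × 8 = 4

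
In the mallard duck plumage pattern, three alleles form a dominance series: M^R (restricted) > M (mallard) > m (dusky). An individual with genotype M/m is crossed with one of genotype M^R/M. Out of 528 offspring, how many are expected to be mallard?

Cross: M/m × M^R/M
Allele dominance: M^R > M > m
Offspring genotypes: 1 M^R/M, 1 M/M, 1 M^R/m, 1 M/m
Phenotype counts: 2 restricted, 2 mallard
mallard: 2 out of 4 → fraction 1/2
Expected count = 1/2 × 528 = 264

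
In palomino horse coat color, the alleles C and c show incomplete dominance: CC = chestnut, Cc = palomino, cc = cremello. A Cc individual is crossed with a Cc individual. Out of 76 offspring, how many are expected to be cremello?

Punnett square for Cc × Cc:
Offspring genotypes: 1 CC, 2 Cc, 1 cc
Phenotype counts: 1 chestnut, 2 palomino, 1 cremello
cremello: 1 out of 4 → fraction 1/4
Expected count = 1/4 × 76 = 19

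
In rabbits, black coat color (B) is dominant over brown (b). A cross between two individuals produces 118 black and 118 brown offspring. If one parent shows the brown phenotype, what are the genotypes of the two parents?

Observed offspring: 118 black, 118 brown
The observed ratio simplifies to 1:1. One parent shows brown, so its genotype must be bb. A 1:1 offspring split requires the other parent to be heterozygous (Bb).
Parent genotypes: bb × Bb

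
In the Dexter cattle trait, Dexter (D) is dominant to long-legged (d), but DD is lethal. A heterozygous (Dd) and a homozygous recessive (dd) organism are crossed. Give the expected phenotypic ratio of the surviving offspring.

Cross: Dd × dd
Punnett square offspring (before lethality): 2 Dd, 2 dd
No DD offspring are produced in this cross.
Ratio: 1 Dexter (short-legged) : 1 long-legged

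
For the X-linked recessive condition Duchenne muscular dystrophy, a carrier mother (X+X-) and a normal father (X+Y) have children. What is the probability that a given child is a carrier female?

Cross: X+X- × X+Y
Offspring: 1 X+X+, 1 X+Y, 1 X+X-, 1 X-Y
Probability of a carrier female: 1/4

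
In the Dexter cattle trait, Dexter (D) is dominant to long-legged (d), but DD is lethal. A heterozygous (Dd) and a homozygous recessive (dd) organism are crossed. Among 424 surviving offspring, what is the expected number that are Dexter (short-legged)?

Cross: Dd × dd
Punnett square offspring (before lethality): 2 Dd, 2 dd
No DD offspring are produced in this cross.
Dexter (short-legged): 2 out of 4 → fraction 1/2
Expected count = 1/2 × 424 = 212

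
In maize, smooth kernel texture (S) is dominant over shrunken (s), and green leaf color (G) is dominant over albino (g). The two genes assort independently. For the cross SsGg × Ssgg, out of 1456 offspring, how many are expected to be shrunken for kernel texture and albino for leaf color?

Dihybrid cross SsGg × Ssgg — consider each gene separately:
kernel texture: Ss × Ss → 1 SS, 2 Ss, 1 ss → 3 S_ : 1 ss (out of 4)
leaf color: Gg × gg → 2 Gg, 2 gg → 2 G_ : 2 gg (out of 4)
Looking for: shrunken (ss) and albino (gg)
P(shrunken) = 1/4, P(albino) = 2/4
P(both) = 1/4 × 2/4 = 2/16 = 1/8
Expected count = 1/8 × 1456 = 182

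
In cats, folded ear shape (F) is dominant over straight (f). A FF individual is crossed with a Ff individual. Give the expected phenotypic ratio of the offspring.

Punnett square for FF × Ff:
Offspring genotypes: 2 FF, 2 Ff
folded: 4, straight: 0
Ratio: all folded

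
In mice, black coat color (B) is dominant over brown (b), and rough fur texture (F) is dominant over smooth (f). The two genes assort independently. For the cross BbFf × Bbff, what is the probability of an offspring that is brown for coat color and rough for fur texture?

Dihybrid cross BbFf × Bbff — consider each gene separately:
coat color: Bb × Bb → 1 BB, 2 Bb, 1 bb → 3 B_ : 1 bb (out of 4)
fur texture: Ff × ff → 2 Ff, 2 ff → 2 F_ : 2 ff (out of 4)
Looking for: brown (bb) and rough (F_)
P(brown) = 1/4, P(rough) = 2/4
P(both) = 1/4 × 2/4 = 2/16 = 1/8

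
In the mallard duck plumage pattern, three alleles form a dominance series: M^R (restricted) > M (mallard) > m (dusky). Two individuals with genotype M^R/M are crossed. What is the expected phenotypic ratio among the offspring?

Cross: M^R/M × M^R/M
Allele dominance: M^R > M > m
Offspring genotypes: 1 M^R/M^R, 2 M^R/M, 1 M/M
Phenotype counts: 3 restricted, 1 mallard
Ratio: 3 restricted : 1 mallard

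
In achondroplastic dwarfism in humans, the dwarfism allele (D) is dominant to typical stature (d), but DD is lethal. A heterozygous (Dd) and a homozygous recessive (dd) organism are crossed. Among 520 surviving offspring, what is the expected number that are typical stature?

Cross: Dd × dd
Punnett square offspring (before lethality): 2 Dd, 2 dd
No DD offspring are produced in this cross.
typical stature: 2 out of 4 → fraction 1/2
Expected count = 1/2 × 520 = 260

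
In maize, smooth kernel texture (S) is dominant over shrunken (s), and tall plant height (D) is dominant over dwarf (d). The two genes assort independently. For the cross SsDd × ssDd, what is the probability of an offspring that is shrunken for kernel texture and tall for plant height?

Dihybrid cross SsDd × ssDd — consider each gene separately:
kernel texture: Ss × ss → 2 Ss, 2 ss → 2 S_ : 2 ss (out of 4)
plant height: Dd × Dd → 1 DD, 2 Dd, 1 dd → 3 D_ : 1 dd (out of 4)
Looking for: shrunken (ss) and tall (D_)
P(shrunken) = 2/4, P(tall) = 3/4
P(both) = 2/4 × 3/4 = 6/16 = 3/8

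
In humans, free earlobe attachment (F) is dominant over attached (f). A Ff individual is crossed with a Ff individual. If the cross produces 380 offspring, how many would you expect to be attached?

Punnett square for Ff × Ff:
Offspring genotypes: 1 FF, 2 Ff, 1 ff
free: 3, attached: 1
attached: 1 out of 4 → fraction 1/4
Expected count = 1/4 × 380 = 95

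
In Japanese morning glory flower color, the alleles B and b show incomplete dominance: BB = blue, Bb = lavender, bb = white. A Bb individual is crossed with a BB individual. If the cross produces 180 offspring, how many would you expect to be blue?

Punnett square for Bb × BB:
Offspring genotypes: 2 BB, 2 Bb
Phenotype counts: 2 blue, 2 lavender
blue: 2 out of 4 → fraction 1/2
Expected count = 1/2 × 180 = 90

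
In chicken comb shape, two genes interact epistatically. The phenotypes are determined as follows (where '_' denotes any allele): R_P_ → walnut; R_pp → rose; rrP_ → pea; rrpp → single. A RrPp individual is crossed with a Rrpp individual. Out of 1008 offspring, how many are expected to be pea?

Cross: RrPp × Rrpp — consider each gene separately:
R gene: Rr × Rr → 1 RR, 2 Rr, 1 rr → 3 R_ : 1 rr (out of 4)
P gene: Pp × pp → 2 Pp, 2 pp → 2 P_ : 2 pp (out of 4)
Genotype classes (out of 4 × 4 = 16): R_P_ = 3×2 = 6; R_pp = 3×2 = 6; rrP_ = 1×2 = 2; rrpp = 1×2 = 2
Apply the phenotype rules: R_P_ (6) → walnut; R_pp (6) → rose; rrP_ (2) → pea; rrpp (2) → single
Phenotype counts (out of 16): 6 walnut, 6 rose, 2 pea, 2 single
pea: 2 out of 16 → fraction 1/8
Expected count = 1/8 × 1008 = 126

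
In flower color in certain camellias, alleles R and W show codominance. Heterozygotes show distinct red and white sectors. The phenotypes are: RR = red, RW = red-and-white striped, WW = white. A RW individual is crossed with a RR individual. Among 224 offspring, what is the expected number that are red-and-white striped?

Punnett square for RW × RR:
Offspring genotypes: 2 RR, 2 RW
Phenotype counts: 2 red, 2 red-and-white striped
red-and-white striped: 2 out of 4 → fraction 1/2
Expected count = 1/2 × 224 = 112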